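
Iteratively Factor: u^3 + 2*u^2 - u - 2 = (u + 1)*(u^2 + u - 2) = (u - 1)*(u + 1)*(u + 2)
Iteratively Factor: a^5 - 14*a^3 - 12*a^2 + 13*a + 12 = (a + 3)*(a^4 - 3*a^3 - 5*a^2 + 3*a + 4) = (a - 4)*(a + 3)*(a^3 + a^2 - a - 1) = (a - 4)*(a + 1)*(a + 3)*(a^2 - 1) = (a - 4)*(a + 1)^2*(a + 3)*(a - 1)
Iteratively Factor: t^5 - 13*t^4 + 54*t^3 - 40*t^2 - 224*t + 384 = (t - 4)*(t^4 - 9*t^3 + 18*t^2 + 32*t - 96) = (t - 4)*(t - 3)*(t^3 - 6*t^2 + 32) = (t - 4)*(t - 3)*(t + 2)*(t^2 - 8*t + 16) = (t - 4)^2*(t - 3)*(t + 2)*(t - 4)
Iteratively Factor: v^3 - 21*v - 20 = (v + 1)*(v^2 - v - 20) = (v - 5)*(v + 1)*(v + 4)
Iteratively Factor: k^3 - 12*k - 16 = (k + 2)*(k^2 - 2*k - 8) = (k + 2)^2*(k - 4)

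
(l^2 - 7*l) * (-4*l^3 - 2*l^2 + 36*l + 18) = -4*l^5 + 26*l^4 + 50*l^3 - 234*l^2 - 126*l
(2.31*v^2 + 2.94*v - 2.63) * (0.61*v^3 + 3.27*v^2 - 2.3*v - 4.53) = 1.4091*v^5 + 9.3471*v^4 + 2.6965*v^3 - 25.8264*v^2 - 7.2692*v + 11.9139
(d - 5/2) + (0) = d - 5/2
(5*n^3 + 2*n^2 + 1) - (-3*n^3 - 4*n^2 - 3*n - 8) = 8*n^3 + 6*n^2 + 3*n + 9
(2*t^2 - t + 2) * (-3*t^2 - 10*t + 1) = -6*t^4 - 17*t^3 + 6*t^2 - 21*t + 2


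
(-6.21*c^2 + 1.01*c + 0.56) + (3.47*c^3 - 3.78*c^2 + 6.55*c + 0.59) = 3.47*c^3 - 9.99*c^2 + 7.56*c + 1.15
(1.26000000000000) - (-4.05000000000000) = 5.31000000000000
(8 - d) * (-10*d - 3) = 10*d^2 - 77*d - 24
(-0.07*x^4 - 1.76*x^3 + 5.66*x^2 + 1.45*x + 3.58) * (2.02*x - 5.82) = -0.1414*x^5 - 3.1478*x^4 + 21.6764*x^3 - 30.0122*x^2 - 1.2074*x - 20.8356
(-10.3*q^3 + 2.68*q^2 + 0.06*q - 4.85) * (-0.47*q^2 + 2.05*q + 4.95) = 4.841*q^5 - 22.3746*q^4 - 45.5192*q^3 + 15.6685*q^2 - 9.6455*q - 24.0075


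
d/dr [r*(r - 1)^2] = (r - 1)*(3*r - 1)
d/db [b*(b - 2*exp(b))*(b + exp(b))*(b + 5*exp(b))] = 4*b^3*exp(b) + 4*b^3 - 14*b^2*exp(2*b) + 12*b^2*exp(b) - 30*b*exp(3*b) - 14*b*exp(2*b) - 10*exp(3*b)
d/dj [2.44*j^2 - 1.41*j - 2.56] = 4.88*j - 1.41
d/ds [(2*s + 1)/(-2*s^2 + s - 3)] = (-4*s^2 + 2*s + (2*s + 1)*(4*s - 1) - 6)/(2*s^2 - s + 3)^2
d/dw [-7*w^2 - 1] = -14*w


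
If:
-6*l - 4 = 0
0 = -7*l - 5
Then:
No Solution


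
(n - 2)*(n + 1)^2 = n^3 - 3*n - 2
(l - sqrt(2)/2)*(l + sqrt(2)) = l^2 + sqrt(2)*l/2 - 1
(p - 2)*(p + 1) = p^2 - p - 2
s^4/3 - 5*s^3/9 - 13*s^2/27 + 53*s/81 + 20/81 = (s/3 + 1/3)*(s - 5/3)*(s - 4/3)*(s + 1/3)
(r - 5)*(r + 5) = r^2 - 25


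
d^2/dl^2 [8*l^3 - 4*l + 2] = 48*l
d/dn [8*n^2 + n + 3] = 16*n + 1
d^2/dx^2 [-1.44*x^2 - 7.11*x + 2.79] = -2.88000000000000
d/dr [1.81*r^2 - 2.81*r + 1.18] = 3.62*r - 2.81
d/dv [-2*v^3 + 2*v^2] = 2*v*(2 - 3*v)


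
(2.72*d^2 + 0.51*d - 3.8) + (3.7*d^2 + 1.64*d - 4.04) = 6.42*d^2 + 2.15*d - 7.84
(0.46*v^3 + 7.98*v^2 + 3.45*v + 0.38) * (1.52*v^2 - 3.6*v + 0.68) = 0.6992*v^5 + 10.4736*v^4 - 23.1712*v^3 - 6.416*v^2 + 0.978*v + 0.2584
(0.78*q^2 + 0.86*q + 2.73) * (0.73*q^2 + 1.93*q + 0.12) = 0.5694*q^4 + 2.1332*q^3 + 3.7463*q^2 + 5.3721*q + 0.3276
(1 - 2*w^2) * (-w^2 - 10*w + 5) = 2*w^4 + 20*w^3 - 11*w^2 - 10*w + 5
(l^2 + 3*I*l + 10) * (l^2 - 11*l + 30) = l^4 - 11*l^3 + 3*I*l^3 + 40*l^2 - 33*I*l^2 - 110*l + 90*I*l + 300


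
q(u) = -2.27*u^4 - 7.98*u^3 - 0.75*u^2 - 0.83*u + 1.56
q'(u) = -9.08*u^3 - 23.94*u^2 - 1.5*u - 0.83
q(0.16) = 1.37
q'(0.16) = -1.72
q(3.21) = -513.80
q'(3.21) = -552.66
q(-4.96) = -412.92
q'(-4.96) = 525.63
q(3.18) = -497.41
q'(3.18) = -539.68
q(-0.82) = 5.11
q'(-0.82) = -10.69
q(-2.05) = 28.77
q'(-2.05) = -20.14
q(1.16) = -16.98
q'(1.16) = -48.96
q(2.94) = -379.75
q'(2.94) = -442.91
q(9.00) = -20777.55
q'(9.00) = -8572.79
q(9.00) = -20777.55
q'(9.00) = -8572.79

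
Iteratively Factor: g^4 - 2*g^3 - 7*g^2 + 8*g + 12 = (g - 2)*(g^3 - 7*g - 6) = (g - 2)*(g + 2)*(g^2 - 2*g - 3) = (g - 2)*(g + 1)*(g + 2)*(g - 3)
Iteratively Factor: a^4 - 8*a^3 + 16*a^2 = (a)*(a^3 - 8*a^2 + 16*a) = a*(a - 4)*(a^2 - 4*a) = a^2*(a - 4)*(a - 4)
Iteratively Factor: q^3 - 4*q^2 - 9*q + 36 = (q - 3)*(q^2 - q - 12) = (q - 3)*(q + 3)*(q - 4)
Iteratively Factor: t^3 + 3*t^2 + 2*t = (t + 2)*(t^2 + t) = (t + 1)*(t + 2)*(t)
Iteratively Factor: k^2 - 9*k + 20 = (k - 4)*(k - 5)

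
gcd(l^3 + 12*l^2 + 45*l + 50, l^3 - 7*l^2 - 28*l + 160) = l + 5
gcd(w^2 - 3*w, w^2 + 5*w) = w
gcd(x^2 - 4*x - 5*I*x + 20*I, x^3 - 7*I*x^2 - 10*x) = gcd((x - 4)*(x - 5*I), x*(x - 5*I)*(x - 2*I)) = x - 5*I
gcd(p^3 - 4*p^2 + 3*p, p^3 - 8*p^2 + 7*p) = p^2 - p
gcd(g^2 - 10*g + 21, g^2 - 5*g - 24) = 1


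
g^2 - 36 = (g - 6)*(g + 6)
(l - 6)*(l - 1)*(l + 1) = l^3 - 6*l^2 - l + 6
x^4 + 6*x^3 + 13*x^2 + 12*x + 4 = (x + 1)^2*(x + 2)^2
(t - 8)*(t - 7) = t^2 - 15*t + 56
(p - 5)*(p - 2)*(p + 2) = p^3 - 5*p^2 - 4*p + 20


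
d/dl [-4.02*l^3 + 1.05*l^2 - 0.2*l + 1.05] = -12.06*l^2 + 2.1*l - 0.2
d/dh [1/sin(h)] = -cos(h)/sin(h)^2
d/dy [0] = 0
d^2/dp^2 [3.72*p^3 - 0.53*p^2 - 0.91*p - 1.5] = 22.32*p - 1.06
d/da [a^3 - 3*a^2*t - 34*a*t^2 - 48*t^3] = 3*a^2 - 6*a*t - 34*t^2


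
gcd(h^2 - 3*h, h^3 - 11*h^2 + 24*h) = h^2 - 3*h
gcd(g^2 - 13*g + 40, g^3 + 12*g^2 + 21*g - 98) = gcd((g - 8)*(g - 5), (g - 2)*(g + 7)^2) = 1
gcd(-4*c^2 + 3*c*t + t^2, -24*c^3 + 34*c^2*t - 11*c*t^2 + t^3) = -c + t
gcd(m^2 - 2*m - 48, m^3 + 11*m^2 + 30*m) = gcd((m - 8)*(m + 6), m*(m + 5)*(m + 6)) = m + 6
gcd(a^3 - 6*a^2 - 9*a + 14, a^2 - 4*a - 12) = a + 2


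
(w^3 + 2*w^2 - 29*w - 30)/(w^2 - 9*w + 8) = (w^3 + 2*w^2 - 29*w - 30)/(w^2 - 9*w + 8)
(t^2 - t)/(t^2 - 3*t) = (t - 1)/(t - 3)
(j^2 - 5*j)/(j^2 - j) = (j - 5)/(j - 1)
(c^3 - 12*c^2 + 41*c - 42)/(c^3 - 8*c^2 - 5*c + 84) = (c^2 - 5*c + 6)/(c^2 - c - 12)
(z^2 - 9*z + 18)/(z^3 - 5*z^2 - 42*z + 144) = (z - 6)/(z^2 - 2*z - 48)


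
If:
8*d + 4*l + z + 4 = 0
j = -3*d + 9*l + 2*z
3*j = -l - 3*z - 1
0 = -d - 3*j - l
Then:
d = -83/193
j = 29/193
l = -4/193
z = -92/193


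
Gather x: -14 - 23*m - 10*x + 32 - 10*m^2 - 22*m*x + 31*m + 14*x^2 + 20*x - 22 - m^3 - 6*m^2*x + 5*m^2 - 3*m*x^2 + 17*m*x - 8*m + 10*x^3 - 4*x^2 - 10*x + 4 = -m^3 - 5*m^2 + 10*x^3 + x^2*(10 - 3*m) + x*(-6*m^2 - 5*m)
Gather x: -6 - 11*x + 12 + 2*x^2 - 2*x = 2*x^2 - 13*x + 6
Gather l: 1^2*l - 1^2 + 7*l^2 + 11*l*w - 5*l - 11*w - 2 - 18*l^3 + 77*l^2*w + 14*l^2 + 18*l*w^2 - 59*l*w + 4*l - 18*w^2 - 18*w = -18*l^3 + l^2*(77*w + 21) + l*(18*w^2 - 48*w) - 18*w^2 - 29*w - 3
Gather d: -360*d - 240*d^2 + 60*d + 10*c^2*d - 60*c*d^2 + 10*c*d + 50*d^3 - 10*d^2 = 50*d^3 + d^2*(-60*c - 250) + d*(10*c^2 + 10*c - 300)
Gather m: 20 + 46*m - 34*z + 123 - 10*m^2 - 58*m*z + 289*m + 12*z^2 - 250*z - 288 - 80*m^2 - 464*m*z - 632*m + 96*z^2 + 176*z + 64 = -90*m^2 + m*(-522*z - 297) + 108*z^2 - 108*z - 81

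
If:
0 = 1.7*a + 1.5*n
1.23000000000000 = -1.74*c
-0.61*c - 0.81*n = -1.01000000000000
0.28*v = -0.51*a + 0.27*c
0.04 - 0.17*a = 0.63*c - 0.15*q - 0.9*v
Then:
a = -1.57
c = -0.71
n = 1.78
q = -18.08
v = 2.18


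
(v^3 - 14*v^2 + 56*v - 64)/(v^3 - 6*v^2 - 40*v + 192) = (v - 2)/(v + 6)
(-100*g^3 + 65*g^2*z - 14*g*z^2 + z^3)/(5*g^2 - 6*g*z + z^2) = (20*g^2 - 9*g*z + z^2)/(-g + z)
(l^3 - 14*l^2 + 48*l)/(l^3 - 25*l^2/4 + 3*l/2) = 4*(l - 8)/(4*l - 1)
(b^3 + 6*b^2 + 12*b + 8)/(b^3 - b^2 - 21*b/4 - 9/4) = 4*(b^3 + 6*b^2 + 12*b + 8)/(4*b^3 - 4*b^2 - 21*b - 9)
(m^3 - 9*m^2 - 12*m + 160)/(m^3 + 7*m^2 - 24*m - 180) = (m^2 - 4*m - 32)/(m^2 + 12*m + 36)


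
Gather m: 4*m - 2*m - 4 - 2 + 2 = 2*m - 4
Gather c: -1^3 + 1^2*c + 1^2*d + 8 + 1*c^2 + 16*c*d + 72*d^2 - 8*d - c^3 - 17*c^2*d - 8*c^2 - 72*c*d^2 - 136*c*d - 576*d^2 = -c^3 + c^2*(-17*d - 7) + c*(-72*d^2 - 120*d + 1) - 504*d^2 - 7*d + 7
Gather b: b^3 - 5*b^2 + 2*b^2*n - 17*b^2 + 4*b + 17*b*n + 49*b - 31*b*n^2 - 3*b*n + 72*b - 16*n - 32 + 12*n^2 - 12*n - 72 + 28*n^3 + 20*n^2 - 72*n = b^3 + b^2*(2*n - 22) + b*(-31*n^2 + 14*n + 125) + 28*n^3 + 32*n^2 - 100*n - 104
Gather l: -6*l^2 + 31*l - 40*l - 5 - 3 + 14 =-6*l^2 - 9*l + 6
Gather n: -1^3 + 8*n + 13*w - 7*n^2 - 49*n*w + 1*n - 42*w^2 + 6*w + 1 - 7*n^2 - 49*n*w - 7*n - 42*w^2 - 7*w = -14*n^2 + n*(2 - 98*w) - 84*w^2 + 12*w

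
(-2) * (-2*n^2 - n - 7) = 4*n^2 + 2*n + 14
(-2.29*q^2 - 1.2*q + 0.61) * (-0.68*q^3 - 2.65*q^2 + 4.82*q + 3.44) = 1.5572*q^5 + 6.8845*q^4 - 8.2726*q^3 - 15.2781*q^2 - 1.1878*q + 2.0984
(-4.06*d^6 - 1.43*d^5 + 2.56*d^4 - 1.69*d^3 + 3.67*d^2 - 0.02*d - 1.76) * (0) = 0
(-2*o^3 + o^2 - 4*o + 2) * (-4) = 8*o^3 - 4*o^2 + 16*o - 8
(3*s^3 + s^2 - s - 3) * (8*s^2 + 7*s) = 24*s^5 + 29*s^4 - s^3 - 31*s^2 - 21*s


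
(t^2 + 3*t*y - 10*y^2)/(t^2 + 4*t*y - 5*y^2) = (-t + 2*y)/(-t + y)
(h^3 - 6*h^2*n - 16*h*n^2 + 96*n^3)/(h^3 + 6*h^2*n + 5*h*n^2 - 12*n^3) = (h^2 - 10*h*n + 24*n^2)/(h^2 + 2*h*n - 3*n^2)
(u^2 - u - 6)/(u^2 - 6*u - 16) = (u - 3)/(u - 8)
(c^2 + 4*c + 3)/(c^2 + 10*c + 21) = (c + 1)/(c + 7)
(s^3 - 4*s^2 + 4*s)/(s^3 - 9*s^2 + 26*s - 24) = s*(s - 2)/(s^2 - 7*s + 12)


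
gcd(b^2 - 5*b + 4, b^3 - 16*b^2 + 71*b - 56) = b - 1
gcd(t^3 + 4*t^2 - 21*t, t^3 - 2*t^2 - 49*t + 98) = t + 7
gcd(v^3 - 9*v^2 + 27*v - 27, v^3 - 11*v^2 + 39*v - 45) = v^2 - 6*v + 9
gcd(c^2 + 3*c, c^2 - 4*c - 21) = c + 3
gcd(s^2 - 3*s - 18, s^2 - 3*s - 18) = s^2 - 3*s - 18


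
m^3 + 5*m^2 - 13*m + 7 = (m - 1)^2*(m + 7)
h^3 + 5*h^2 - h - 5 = (h - 1)*(h + 1)*(h + 5)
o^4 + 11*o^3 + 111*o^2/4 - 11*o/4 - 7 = (o - 1/2)*(o + 1/2)*(o + 4)*(o + 7)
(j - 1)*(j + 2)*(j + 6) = j^3 + 7*j^2 + 4*j - 12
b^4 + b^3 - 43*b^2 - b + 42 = (b - 6)*(b - 1)*(b + 1)*(b + 7)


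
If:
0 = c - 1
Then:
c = 1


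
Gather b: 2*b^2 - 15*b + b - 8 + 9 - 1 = 2*b^2 - 14*b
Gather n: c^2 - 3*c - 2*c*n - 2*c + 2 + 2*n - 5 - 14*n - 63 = c^2 - 5*c + n*(-2*c - 12) - 66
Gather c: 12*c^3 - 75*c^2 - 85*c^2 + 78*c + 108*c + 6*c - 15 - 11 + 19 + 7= 12*c^3 - 160*c^2 + 192*c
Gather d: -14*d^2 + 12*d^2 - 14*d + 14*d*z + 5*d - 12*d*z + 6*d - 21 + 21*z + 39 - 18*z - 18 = -2*d^2 + d*(2*z - 3) + 3*z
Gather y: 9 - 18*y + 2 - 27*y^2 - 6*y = -27*y^2 - 24*y + 11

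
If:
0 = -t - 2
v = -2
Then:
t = -2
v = -2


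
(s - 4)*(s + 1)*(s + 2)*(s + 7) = s^4 + 6*s^3 - 17*s^2 - 78*s - 56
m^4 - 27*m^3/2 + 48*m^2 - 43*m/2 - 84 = (m - 8)*(m - 7/2)*(m - 3)*(m + 1)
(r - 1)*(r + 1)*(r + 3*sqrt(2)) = r^3 + 3*sqrt(2)*r^2 - r - 3*sqrt(2)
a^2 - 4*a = a*(a - 4)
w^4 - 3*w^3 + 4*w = w*(w - 2)^2*(w + 1)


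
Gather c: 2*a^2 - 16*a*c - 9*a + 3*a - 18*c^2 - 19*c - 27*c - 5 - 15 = 2*a^2 - 6*a - 18*c^2 + c*(-16*a - 46) - 20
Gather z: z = z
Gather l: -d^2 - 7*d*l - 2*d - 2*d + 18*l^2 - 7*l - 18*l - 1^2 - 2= -d^2 - 4*d + 18*l^2 + l*(-7*d - 25) - 3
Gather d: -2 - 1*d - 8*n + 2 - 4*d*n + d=-4*d*n - 8*n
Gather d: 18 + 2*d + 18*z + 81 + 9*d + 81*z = 11*d + 99*z + 99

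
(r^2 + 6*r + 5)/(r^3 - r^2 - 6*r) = (r^2 + 6*r + 5)/(r*(r^2 - r - 6))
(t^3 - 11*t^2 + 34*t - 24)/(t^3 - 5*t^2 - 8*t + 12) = (t - 4)/(t + 2)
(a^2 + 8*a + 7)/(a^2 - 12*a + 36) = (a^2 + 8*a + 7)/(a^2 - 12*a + 36)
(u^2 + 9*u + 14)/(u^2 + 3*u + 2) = (u + 7)/(u + 1)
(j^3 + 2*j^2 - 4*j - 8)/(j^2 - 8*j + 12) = (j^2 + 4*j + 4)/(j - 6)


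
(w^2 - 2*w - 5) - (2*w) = w^2 - 4*w - 5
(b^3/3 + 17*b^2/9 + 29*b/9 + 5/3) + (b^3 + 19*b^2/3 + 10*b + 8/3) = 4*b^3/3 + 74*b^2/9 + 119*b/9 + 13/3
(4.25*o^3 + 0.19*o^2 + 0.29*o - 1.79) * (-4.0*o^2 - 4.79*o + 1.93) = -17.0*o^5 - 21.1175*o^4 + 6.1324*o^3 + 6.1376*o^2 + 9.1338*o - 3.4547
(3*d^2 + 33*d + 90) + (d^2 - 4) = 4*d^2 + 33*d + 86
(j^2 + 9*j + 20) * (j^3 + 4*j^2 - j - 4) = j^5 + 13*j^4 + 55*j^3 + 67*j^2 - 56*j - 80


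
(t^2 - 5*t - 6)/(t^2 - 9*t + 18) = (t + 1)/(t - 3)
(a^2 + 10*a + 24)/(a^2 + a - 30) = (a + 4)/(a - 5)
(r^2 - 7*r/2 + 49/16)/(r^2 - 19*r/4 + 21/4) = (r - 7/4)/(r - 3)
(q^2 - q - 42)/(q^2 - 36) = (q - 7)/(q - 6)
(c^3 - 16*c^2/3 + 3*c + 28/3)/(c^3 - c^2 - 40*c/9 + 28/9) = 3*(c^2 - 3*c - 4)/(3*c^2 + 4*c - 4)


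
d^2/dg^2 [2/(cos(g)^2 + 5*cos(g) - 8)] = 2*(-4*sin(g)^4 + 59*sin(g)^2 - 85*cos(g)/4 - 15*cos(3*g)/4 + 11)/(-sin(g)^2 + 5*cos(g) - 7)^3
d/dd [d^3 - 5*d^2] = d*(3*d - 10)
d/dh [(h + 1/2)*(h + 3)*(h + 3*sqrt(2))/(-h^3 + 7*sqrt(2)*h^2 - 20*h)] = (7*h^4 + 20*sqrt(2)*h^4 - 74*h^3 + 42*sqrt(2)*h^3 - 434*h^2 - 114*sqrt(2)*h^2 - 252*h + 180*sqrt(2))/(2*h^2*(h^4 - 14*sqrt(2)*h^3 + 138*h^2 - 280*sqrt(2)*h + 400))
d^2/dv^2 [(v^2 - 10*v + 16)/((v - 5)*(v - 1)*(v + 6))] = 2*(v^6 - 30*v^5 + 189*v^4 - 520*v^3 + 312*v^2 - 1440*v + 6976)/(v^9 - 93*v^7 + 90*v^6 + 2883*v^5 - 5580*v^4 - 27091*v^3 + 86490*v^2 - 83700*v + 27000)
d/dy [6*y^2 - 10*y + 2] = 12*y - 10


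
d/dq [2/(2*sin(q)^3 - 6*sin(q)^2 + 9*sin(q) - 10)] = 6*(4*sin(q) + cos(2*q) - 4)*cos(q)/((sin(q) - 2)^2*(-2*sin(q) - cos(2*q) + 6)^2)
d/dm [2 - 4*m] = -4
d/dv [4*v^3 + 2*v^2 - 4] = 4*v*(3*v + 1)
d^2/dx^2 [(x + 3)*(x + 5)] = 2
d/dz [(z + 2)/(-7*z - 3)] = 11/(7*z + 3)^2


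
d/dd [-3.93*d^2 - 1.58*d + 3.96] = -7.86*d - 1.58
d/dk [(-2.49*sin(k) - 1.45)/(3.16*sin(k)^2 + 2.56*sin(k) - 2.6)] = (7.8684*sin(k)^2 + 9.164*sin(k) + 10.186)*cos(k)/(9.9856*sin(k)^4 + 16.1792*sin(k)^3 - 9.8784*sin(k)^2 - 13.312*sin(k) + 6.76)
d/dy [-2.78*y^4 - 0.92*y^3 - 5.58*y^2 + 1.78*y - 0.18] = -11.12*y^3 - 2.76*y^2 - 11.16*y + 1.78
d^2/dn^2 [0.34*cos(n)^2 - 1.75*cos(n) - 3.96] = 1.75*cos(n) - 0.68*cos(2*n)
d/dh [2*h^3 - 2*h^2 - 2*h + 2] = 6*h^2 - 4*h - 2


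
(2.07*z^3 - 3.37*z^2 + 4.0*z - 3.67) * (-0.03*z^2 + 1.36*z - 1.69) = -0.0621*z^5 + 2.9163*z^4 - 8.2015*z^3 + 11.2454*z^2 - 11.7512*z + 6.2023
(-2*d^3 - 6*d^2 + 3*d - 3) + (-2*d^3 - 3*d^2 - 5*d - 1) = -4*d^3 - 9*d^2 - 2*d - 4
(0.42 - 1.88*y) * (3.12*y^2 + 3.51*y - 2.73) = -5.8656*y^3 - 5.2884*y^2 + 6.6066*y - 1.1466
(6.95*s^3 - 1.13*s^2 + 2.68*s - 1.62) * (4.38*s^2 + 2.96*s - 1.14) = 30.441*s^5 + 15.6226*s^4 + 0.470600000000001*s^3 + 2.1254*s^2 - 7.8504*s + 1.8468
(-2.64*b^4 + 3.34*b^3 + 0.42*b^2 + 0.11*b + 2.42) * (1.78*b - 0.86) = -4.6992*b^5 + 8.2156*b^4 - 2.1248*b^3 - 0.1654*b^2 + 4.213*b - 2.0812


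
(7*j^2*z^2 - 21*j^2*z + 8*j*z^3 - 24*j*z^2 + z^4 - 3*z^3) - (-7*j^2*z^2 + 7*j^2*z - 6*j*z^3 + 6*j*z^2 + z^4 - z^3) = 14*j^2*z^2 - 28*j^2*z + 14*j*z^3 - 30*j*z^2 - 2*z^3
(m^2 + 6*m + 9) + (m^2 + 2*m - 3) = 2*m^2 + 8*m + 6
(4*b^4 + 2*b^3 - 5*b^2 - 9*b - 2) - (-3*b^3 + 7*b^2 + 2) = 4*b^4 + 5*b^3 - 12*b^2 - 9*b - 4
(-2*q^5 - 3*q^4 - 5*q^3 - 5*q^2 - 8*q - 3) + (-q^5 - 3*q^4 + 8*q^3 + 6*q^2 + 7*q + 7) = -3*q^5 - 6*q^4 + 3*q^3 + q^2 - q + 4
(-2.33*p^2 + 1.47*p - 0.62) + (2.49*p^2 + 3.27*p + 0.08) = 0.16*p^2 + 4.74*p - 0.54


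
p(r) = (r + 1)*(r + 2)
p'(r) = 2*r + 3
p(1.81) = 10.71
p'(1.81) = 6.62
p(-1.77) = -0.18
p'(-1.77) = -0.54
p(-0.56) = 0.63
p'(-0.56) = 1.88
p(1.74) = 10.25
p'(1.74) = 6.48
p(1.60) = 9.36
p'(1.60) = 6.20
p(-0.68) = 0.42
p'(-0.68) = 1.64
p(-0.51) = 0.73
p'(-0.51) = 1.98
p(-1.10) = -0.09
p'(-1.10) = 0.80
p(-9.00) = 56.00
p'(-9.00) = -15.00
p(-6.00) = 20.00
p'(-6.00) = -9.00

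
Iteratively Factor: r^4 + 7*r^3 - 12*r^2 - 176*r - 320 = (r + 4)*(r^3 + 3*r^2 - 24*r - 80) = (r + 4)^2*(r^2 - r - 20) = (r - 5)*(r + 4)^2*(r + 4)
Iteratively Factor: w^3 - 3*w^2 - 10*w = (w + 2)*(w^2 - 5*w) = (w - 5)*(w + 2)*(w)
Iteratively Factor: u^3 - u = (u + 1)*(u^2 - u) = u*(u + 1)*(u - 1)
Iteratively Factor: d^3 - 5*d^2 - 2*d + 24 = (d - 3)*(d^2 - 2*d - 8) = (d - 4)*(d - 3)*(d + 2)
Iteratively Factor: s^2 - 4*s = (s)*(s - 4)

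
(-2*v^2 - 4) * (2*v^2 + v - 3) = -4*v^4 - 2*v^3 - 2*v^2 - 4*v + 12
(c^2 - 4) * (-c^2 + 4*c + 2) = -c^4 + 4*c^3 + 6*c^2 - 16*c - 8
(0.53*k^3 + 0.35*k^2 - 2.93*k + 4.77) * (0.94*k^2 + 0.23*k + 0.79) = 0.4982*k^5 + 0.4509*k^4 - 2.255*k^3 + 4.0864*k^2 - 1.2176*k + 3.7683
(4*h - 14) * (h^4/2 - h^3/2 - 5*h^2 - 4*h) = 2*h^5 - 9*h^4 - 13*h^3 + 54*h^2 + 56*h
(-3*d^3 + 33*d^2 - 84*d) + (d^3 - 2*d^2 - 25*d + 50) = -2*d^3 + 31*d^2 - 109*d + 50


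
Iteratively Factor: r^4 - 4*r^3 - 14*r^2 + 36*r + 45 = (r + 3)*(r^3 - 7*r^2 + 7*r + 15) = (r - 3)*(r + 3)*(r^2 - 4*r - 5) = (r - 5)*(r - 3)*(r + 3)*(r + 1)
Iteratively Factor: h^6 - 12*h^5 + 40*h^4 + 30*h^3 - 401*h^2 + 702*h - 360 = (h - 1)*(h^5 - 11*h^4 + 29*h^3 + 59*h^2 - 342*h + 360) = (h - 3)*(h - 1)*(h^4 - 8*h^3 + 5*h^2 + 74*h - 120) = (h - 5)*(h - 3)*(h - 1)*(h^3 - 3*h^2 - 10*h + 24) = (h - 5)*(h - 3)*(h - 1)*(h + 3)*(h^2 - 6*h + 8) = (h - 5)*(h - 4)*(h - 3)*(h - 1)*(h + 3)*(h - 2)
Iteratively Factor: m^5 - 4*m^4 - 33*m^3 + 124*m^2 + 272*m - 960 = (m - 4)*(m^4 - 33*m^2 - 8*m + 240) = (m - 5)*(m - 4)*(m^3 + 5*m^2 - 8*m - 48) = (m - 5)*(m - 4)*(m - 3)*(m^2 + 8*m + 16) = (m - 5)*(m - 4)*(m - 3)*(m + 4)*(m + 4)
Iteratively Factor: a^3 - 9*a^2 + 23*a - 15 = (a - 1)*(a^2 - 8*a + 15) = (a - 5)*(a - 1)*(a - 3)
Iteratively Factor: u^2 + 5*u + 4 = (u + 4)*(u + 1)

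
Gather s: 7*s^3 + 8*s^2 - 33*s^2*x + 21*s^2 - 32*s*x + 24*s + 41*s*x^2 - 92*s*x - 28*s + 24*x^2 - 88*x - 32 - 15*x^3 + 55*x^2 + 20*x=7*s^3 + s^2*(29 - 33*x) + s*(41*x^2 - 124*x - 4) - 15*x^3 + 79*x^2 - 68*x - 32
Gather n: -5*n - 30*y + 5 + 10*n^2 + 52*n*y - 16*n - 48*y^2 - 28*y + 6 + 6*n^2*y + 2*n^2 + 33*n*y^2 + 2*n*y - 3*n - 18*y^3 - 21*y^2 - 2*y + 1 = n^2*(6*y + 12) + n*(33*y^2 + 54*y - 24) - 18*y^3 - 69*y^2 - 60*y + 12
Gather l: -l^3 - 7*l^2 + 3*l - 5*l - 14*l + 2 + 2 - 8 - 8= -l^3 - 7*l^2 - 16*l - 12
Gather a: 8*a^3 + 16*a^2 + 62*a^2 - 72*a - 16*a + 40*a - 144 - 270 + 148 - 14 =8*a^3 + 78*a^2 - 48*a - 280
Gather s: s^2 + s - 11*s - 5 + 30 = s^2 - 10*s + 25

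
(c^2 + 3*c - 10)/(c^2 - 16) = (c^2 + 3*c - 10)/(c^2 - 16)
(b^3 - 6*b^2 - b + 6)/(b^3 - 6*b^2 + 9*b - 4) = (b^2 - 5*b - 6)/(b^2 - 5*b + 4)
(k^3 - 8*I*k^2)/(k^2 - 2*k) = k*(k - 8*I)/(k - 2)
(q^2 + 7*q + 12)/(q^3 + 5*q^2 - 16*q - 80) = (q + 3)/(q^2 + q - 20)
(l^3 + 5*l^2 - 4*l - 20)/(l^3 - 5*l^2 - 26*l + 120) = (l^2 - 4)/(l^2 - 10*l + 24)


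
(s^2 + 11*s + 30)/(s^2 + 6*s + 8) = (s^2 + 11*s + 30)/(s^2 + 6*s + 8)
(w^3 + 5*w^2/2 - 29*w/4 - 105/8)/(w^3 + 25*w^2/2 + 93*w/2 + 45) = (w^2 + w - 35/4)/(w^2 + 11*w + 30)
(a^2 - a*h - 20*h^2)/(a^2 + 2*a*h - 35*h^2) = (a + 4*h)/(a + 7*h)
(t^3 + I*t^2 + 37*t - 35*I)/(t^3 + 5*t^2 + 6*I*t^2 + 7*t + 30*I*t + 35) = (t - 5*I)/(t + 5)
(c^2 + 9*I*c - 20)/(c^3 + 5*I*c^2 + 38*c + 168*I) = (c + 5*I)/(c^2 + I*c + 42)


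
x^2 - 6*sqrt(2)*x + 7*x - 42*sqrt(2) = (x + 7)*(x - 6*sqrt(2))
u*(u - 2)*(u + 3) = u^3 + u^2 - 6*u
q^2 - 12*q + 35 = (q - 7)*(q - 5)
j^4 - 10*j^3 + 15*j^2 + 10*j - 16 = (j - 8)*(j - 2)*(j - 1)*(j + 1)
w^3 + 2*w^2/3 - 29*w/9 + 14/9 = (w - 1)*(w - 2/3)*(w + 7/3)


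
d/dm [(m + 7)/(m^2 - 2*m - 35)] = (m^2 - 2*m - 2*(m - 1)*(m + 7) - 35)/(-m^2 + 2*m + 35)^2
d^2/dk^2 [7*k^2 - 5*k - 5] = 14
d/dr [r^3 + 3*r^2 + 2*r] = 3*r^2 + 6*r + 2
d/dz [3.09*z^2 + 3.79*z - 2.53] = 6.18*z + 3.79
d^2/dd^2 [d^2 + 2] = 2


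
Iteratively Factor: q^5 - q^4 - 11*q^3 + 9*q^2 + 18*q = (q + 3)*(q^4 - 4*q^3 + q^2 + 6*q) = (q - 3)*(q + 3)*(q^3 - q^2 - 2*q) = (q - 3)*(q + 1)*(q + 3)*(q^2 - 2*q) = (q - 3)*(q - 2)*(q + 1)*(q + 3)*(q)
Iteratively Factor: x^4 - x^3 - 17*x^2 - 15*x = (x + 1)*(x^3 - 2*x^2 - 15*x) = (x - 5)*(x + 1)*(x^2 + 3*x) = (x - 5)*(x + 1)*(x + 3)*(x)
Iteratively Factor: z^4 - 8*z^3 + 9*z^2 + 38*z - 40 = (z - 1)*(z^3 - 7*z^2 + 2*z + 40) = (z - 1)*(z + 2)*(z^2 - 9*z + 20) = (z - 5)*(z - 1)*(z + 2)*(z - 4)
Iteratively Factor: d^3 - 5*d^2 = (d - 5)*(d^2) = d*(d - 5)*(d)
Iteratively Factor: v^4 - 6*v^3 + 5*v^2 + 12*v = (v - 3)*(v^3 - 3*v^2 - 4*v) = (v - 3)*(v + 1)*(v^2 - 4*v) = (v - 4)*(v - 3)*(v + 1)*(v)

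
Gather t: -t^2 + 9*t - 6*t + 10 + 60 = -t^2 + 3*t + 70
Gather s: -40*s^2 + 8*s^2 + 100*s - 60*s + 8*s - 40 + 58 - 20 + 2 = -32*s^2 + 48*s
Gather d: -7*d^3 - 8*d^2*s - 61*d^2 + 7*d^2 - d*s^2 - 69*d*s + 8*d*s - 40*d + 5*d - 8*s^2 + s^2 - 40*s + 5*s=-7*d^3 + d^2*(-8*s - 54) + d*(-s^2 - 61*s - 35) - 7*s^2 - 35*s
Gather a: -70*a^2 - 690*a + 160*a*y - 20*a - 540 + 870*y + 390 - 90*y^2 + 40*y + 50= -70*a^2 + a*(160*y - 710) - 90*y^2 + 910*y - 100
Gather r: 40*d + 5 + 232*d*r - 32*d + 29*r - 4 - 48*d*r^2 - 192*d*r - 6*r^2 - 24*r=8*d + r^2*(-48*d - 6) + r*(40*d + 5) + 1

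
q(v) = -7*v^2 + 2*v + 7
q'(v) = 2 - 14*v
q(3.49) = -71.28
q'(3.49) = -46.86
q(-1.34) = -8.25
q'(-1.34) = 20.76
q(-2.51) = -42.12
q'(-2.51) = 37.14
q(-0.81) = 0.79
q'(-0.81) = 13.34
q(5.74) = -212.15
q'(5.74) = -78.36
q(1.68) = -9.40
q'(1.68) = -21.52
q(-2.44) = -39.56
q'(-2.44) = 36.16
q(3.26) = -60.87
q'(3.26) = -43.64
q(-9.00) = -578.00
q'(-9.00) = 128.00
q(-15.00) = -1598.00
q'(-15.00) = 212.00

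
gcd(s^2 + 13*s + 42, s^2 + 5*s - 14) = s + 7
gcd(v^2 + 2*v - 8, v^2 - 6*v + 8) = v - 2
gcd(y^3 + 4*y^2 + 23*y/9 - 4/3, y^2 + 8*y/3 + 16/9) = y + 4/3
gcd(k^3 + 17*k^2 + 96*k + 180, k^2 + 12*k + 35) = k + 5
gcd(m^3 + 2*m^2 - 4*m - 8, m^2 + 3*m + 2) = m + 2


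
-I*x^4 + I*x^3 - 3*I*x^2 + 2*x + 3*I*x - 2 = (x - 1)*(x - 2*I)*(x + I)*(-I*x + 1)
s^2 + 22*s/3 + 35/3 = (s + 7/3)*(s + 5)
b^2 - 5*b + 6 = (b - 3)*(b - 2)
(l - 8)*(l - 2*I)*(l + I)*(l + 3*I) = l^4 - 8*l^3 + 2*I*l^3 + 5*l^2 - 16*I*l^2 - 40*l + 6*I*l - 48*I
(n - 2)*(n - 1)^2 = n^3 - 4*n^2 + 5*n - 2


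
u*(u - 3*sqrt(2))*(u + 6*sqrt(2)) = u^3 + 3*sqrt(2)*u^2 - 36*u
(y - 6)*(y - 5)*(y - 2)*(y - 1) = y^4 - 14*y^3 + 65*y^2 - 112*y + 60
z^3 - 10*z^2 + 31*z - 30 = (z - 5)*(z - 3)*(z - 2)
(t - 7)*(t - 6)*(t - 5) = t^3 - 18*t^2 + 107*t - 210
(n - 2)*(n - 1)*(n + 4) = n^3 + n^2 - 10*n + 8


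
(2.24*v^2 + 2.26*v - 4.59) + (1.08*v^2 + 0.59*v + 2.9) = 3.32*v^2 + 2.85*v - 1.69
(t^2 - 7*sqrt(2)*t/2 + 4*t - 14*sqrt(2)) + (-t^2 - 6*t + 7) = -7*sqrt(2)*t/2 - 2*t - 14*sqrt(2) + 7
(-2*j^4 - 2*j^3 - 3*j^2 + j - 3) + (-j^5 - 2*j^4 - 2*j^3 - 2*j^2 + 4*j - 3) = -j^5 - 4*j^4 - 4*j^3 - 5*j^2 + 5*j - 6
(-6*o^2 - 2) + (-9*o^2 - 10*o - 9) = -15*o^2 - 10*o - 11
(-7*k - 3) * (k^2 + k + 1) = -7*k^3 - 10*k^2 - 10*k - 3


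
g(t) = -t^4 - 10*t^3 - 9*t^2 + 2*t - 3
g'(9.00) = -5506.00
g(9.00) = -14565.00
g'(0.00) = 2.00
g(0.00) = -3.00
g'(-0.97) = -5.12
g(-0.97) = -5.17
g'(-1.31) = -16.91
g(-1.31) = -1.53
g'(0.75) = -30.06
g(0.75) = -11.10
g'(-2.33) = -68.33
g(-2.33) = 40.50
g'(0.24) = -4.10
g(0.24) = -3.18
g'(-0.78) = -0.31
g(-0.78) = -5.66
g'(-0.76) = 0.11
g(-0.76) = -5.66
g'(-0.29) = 4.79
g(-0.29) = -4.10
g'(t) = -4*t^3 - 30*t^2 - 18*t + 2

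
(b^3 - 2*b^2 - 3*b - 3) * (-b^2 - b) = -b^5 + b^4 + 5*b^3 + 6*b^2 + 3*b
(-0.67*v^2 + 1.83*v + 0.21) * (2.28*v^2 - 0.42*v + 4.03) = -1.5276*v^4 + 4.4538*v^3 - 2.9899*v^2 + 7.2867*v + 0.8463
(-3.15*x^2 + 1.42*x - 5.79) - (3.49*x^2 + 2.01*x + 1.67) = -6.64*x^2 - 0.59*x - 7.46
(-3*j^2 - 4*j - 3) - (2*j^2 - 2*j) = -5*j^2 - 2*j - 3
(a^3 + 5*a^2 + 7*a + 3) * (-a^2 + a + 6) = -a^5 - 4*a^4 + 4*a^3 + 34*a^2 + 45*a + 18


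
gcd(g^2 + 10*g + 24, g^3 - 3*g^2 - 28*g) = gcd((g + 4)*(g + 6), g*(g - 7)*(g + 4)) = g + 4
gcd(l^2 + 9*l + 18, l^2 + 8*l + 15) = l + 3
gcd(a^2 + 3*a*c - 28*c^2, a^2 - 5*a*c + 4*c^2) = a - 4*c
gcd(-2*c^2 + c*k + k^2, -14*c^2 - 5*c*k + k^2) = 2*c + k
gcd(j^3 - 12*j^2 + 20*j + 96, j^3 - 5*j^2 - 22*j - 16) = j^2 - 6*j - 16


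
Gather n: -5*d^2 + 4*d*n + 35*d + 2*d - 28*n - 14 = -5*d^2 + 37*d + n*(4*d - 28) - 14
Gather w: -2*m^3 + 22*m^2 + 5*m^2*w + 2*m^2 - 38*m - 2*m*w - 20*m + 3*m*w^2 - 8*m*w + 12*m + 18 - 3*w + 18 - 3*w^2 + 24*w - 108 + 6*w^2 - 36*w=-2*m^3 + 24*m^2 - 46*m + w^2*(3*m + 3) + w*(5*m^2 - 10*m - 15) - 72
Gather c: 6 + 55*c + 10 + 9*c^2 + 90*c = 9*c^2 + 145*c + 16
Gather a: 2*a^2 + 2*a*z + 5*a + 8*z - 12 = 2*a^2 + a*(2*z + 5) + 8*z - 12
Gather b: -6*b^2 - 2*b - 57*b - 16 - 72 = -6*b^2 - 59*b - 88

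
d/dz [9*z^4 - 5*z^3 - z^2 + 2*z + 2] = 36*z^3 - 15*z^2 - 2*z + 2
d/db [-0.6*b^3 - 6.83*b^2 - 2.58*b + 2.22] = -1.8*b^2 - 13.66*b - 2.58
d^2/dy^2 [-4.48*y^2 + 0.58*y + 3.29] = -8.96000000000000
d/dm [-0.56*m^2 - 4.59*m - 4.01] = -1.12*m - 4.59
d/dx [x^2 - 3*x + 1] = 2*x - 3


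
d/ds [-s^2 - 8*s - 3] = -2*s - 8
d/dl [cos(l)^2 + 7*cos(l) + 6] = -(2*cos(l) + 7)*sin(l)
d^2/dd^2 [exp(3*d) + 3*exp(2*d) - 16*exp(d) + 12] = (9*exp(2*d) + 12*exp(d) - 16)*exp(d)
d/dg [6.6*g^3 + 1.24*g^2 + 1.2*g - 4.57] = 19.8*g^2 + 2.48*g + 1.2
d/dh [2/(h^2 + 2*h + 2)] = 4*(-h - 1)/(h^2 + 2*h + 2)^2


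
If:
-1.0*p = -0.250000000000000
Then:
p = 0.25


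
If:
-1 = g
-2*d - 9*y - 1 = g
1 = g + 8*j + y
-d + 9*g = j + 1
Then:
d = -369/37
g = -1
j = -1/37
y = 82/37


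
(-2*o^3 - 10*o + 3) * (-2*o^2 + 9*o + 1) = 4*o^5 - 18*o^4 + 18*o^3 - 96*o^2 + 17*o + 3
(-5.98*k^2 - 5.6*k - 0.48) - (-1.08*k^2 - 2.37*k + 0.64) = -4.9*k^2 - 3.23*k - 1.12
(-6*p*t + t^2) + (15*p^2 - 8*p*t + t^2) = 15*p^2 - 14*p*t + 2*t^2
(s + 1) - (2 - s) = 2*s - 1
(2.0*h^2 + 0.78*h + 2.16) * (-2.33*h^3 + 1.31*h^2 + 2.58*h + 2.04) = -4.66*h^5 + 0.8026*h^4 + 1.149*h^3 + 8.922*h^2 + 7.164*h + 4.4064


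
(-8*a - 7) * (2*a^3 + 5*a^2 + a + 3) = -16*a^4 - 54*a^3 - 43*a^2 - 31*a - 21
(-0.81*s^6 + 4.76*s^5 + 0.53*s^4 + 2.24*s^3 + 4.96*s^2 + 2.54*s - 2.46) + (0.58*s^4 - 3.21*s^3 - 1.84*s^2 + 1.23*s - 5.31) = -0.81*s^6 + 4.76*s^5 + 1.11*s^4 - 0.97*s^3 + 3.12*s^2 + 3.77*s - 7.77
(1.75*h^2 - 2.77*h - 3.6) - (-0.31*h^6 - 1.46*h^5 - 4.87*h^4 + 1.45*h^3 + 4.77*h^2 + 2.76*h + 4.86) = 0.31*h^6 + 1.46*h^5 + 4.87*h^4 - 1.45*h^3 - 3.02*h^2 - 5.53*h - 8.46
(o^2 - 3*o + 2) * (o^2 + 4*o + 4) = o^4 + o^3 - 6*o^2 - 4*o + 8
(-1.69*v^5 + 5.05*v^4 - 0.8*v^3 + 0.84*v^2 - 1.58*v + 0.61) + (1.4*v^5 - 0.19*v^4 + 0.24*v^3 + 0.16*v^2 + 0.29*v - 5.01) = -0.29*v^5 + 4.86*v^4 - 0.56*v^3 + 1.0*v^2 - 1.29*v - 4.4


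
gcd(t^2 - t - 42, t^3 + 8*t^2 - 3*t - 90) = t + 6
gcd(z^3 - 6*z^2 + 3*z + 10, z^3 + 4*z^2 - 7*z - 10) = z^2 - z - 2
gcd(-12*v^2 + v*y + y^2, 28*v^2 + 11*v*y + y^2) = 4*v + y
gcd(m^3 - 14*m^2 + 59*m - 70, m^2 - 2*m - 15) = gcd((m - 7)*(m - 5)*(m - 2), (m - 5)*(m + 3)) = m - 5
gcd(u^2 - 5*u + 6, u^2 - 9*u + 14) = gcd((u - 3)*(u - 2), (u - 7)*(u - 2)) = u - 2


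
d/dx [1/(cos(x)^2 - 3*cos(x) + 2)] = (2*cos(x) - 3)*sin(x)/(cos(x)^2 - 3*cos(x) + 2)^2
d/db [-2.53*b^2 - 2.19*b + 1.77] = -5.06*b - 2.19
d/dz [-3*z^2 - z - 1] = -6*z - 1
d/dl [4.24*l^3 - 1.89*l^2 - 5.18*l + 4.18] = 12.72*l^2 - 3.78*l - 5.18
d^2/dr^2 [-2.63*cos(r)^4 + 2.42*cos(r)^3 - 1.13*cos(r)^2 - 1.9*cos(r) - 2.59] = 42.08*cos(r)^4 - 21.78*cos(r)^3 - 27.04*cos(r)^2 + 16.42*cos(r) - 2.26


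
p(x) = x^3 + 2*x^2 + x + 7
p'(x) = 3*x^2 + 4*x + 1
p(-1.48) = 6.66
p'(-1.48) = 1.65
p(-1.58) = 6.47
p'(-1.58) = 2.17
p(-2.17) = 4.03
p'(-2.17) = 6.45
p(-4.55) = -50.34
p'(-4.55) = 44.91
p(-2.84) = -2.62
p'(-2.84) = 13.84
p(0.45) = 7.95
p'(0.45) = 3.41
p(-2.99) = -4.84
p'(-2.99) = 15.86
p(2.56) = 39.44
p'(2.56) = 30.90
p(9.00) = 907.00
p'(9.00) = 280.00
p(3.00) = 55.00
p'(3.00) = 40.00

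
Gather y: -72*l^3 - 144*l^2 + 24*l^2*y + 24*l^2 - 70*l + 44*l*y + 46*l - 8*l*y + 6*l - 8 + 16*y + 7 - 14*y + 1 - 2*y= -72*l^3 - 120*l^2 - 18*l + y*(24*l^2 + 36*l)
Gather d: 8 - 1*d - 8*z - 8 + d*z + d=d*z - 8*z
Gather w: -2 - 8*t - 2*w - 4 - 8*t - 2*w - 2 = -16*t - 4*w - 8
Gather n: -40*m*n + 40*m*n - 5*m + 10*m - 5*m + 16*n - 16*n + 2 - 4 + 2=0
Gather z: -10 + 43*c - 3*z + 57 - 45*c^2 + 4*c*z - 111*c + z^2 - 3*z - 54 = -45*c^2 - 68*c + z^2 + z*(4*c - 6) - 7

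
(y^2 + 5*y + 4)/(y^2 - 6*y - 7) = (y + 4)/(y - 7)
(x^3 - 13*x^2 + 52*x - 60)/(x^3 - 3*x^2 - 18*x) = (x^2 - 7*x + 10)/(x*(x + 3))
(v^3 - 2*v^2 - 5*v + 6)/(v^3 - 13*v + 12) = (v + 2)/(v + 4)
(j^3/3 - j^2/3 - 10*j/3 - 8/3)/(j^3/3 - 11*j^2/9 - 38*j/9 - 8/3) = 3*(j^2 - 2*j - 8)/(3*j^2 - 14*j - 24)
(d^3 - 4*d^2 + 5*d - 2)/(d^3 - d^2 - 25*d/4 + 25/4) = 4*(d^2 - 3*d + 2)/(4*d^2 - 25)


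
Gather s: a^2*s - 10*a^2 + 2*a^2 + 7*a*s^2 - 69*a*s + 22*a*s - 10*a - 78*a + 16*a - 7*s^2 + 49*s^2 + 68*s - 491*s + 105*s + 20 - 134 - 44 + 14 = -8*a^2 - 72*a + s^2*(7*a + 42) + s*(a^2 - 47*a - 318) - 144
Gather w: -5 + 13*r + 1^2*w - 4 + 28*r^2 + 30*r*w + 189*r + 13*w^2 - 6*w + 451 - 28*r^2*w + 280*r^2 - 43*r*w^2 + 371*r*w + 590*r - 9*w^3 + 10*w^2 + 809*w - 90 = 308*r^2 + 792*r - 9*w^3 + w^2*(23 - 43*r) + w*(-28*r^2 + 401*r + 804) + 352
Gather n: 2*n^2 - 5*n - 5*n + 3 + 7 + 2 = 2*n^2 - 10*n + 12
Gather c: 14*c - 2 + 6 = 14*c + 4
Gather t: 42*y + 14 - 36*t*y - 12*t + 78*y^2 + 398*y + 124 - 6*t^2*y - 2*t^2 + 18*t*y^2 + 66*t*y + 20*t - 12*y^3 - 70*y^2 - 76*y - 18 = t^2*(-6*y - 2) + t*(18*y^2 + 30*y + 8) - 12*y^3 + 8*y^2 + 364*y + 120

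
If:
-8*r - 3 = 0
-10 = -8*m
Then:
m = 5/4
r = -3/8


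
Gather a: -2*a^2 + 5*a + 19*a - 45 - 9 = -2*a^2 + 24*a - 54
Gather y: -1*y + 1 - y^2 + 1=-y^2 - y + 2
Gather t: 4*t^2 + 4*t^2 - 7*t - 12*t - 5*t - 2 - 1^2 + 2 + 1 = 8*t^2 - 24*t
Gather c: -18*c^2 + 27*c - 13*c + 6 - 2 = -18*c^2 + 14*c + 4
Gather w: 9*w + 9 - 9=9*w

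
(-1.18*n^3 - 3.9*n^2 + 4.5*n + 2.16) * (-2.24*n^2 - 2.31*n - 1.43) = 2.6432*n^5 + 11.4618*n^4 + 0.616399999999999*n^3 - 9.6564*n^2 - 11.4246*n - 3.0888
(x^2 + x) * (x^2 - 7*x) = x^4 - 6*x^3 - 7*x^2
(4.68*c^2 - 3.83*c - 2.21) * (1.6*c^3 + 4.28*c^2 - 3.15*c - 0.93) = 7.488*c^5 + 13.9024*c^4 - 34.6704*c^3 - 1.7467*c^2 + 10.5234*c + 2.0553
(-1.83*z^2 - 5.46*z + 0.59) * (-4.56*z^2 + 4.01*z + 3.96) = 8.3448*z^4 + 17.5593*z^3 - 31.8318*z^2 - 19.2557*z + 2.3364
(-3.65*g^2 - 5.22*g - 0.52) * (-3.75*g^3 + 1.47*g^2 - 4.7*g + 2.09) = 13.6875*g^5 + 14.2095*g^4 + 11.4316*g^3 + 16.1411*g^2 - 8.4658*g - 1.0868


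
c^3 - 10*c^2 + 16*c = c*(c - 8)*(c - 2)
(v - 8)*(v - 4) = v^2 - 12*v + 32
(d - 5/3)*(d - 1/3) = d^2 - 2*d + 5/9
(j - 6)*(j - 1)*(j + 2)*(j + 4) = j^4 - j^3 - 28*j^2 - 20*j + 48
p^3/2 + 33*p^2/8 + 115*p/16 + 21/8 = (p/2 + 1/4)*(p + 7/4)*(p + 6)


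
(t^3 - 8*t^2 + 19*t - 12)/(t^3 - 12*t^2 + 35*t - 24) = (t - 4)/(t - 8)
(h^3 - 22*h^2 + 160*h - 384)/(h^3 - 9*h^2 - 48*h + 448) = (h - 6)/(h + 7)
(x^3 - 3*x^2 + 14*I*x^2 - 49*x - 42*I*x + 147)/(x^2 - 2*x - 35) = (x^3 + x^2*(-3 + 14*I) + x*(-49 - 42*I) + 147)/(x^2 - 2*x - 35)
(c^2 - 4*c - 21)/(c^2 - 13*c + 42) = (c + 3)/(c - 6)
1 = 1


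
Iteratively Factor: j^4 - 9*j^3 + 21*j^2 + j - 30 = (j - 2)*(j^3 - 7*j^2 + 7*j + 15) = (j - 3)*(j - 2)*(j^2 - 4*j - 5) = (j - 3)*(j - 2)*(j + 1)*(j - 5)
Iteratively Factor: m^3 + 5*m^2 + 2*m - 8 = (m + 4)*(m^2 + m - 2) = (m - 1)*(m + 4)*(m + 2)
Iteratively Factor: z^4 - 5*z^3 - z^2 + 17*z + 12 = (z - 4)*(z^3 - z^2 - 5*z - 3) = (z - 4)*(z - 3)*(z^2 + 2*z + 1) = (z - 4)*(z - 3)*(z + 1)*(z + 1)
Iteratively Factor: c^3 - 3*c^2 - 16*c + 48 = (c - 4)*(c^2 + c - 12) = (c - 4)*(c + 4)*(c - 3)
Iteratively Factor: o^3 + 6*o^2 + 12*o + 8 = (o + 2)*(o^2 + 4*o + 4) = (o + 2)^2*(o + 2)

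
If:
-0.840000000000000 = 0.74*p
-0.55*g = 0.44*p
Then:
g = 0.91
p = -1.14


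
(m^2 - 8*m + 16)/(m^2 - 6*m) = (m^2 - 8*m + 16)/(m*(m - 6))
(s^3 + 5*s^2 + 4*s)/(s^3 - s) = (s + 4)/(s - 1)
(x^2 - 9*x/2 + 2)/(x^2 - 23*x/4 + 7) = 2*(2*x - 1)/(4*x - 7)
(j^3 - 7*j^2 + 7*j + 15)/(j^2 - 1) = (j^2 - 8*j + 15)/(j - 1)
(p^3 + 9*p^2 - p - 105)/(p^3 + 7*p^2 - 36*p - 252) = (p^2 + 2*p - 15)/(p^2 - 36)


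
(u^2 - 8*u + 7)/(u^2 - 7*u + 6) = (u - 7)/(u - 6)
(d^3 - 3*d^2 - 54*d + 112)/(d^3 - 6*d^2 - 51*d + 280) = (d - 2)/(d - 5)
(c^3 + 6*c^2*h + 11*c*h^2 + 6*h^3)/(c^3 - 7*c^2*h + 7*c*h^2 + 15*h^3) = (c^2 + 5*c*h + 6*h^2)/(c^2 - 8*c*h + 15*h^2)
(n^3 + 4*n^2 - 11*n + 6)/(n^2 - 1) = (n^2 + 5*n - 6)/(n + 1)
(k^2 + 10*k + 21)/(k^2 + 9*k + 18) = (k + 7)/(k + 6)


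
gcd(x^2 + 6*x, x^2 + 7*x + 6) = x + 6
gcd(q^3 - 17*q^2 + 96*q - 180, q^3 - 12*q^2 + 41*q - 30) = q^2 - 11*q + 30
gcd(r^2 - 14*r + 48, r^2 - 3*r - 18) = r - 6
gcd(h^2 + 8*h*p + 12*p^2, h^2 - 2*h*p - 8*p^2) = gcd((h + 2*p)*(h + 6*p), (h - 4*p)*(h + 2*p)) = h + 2*p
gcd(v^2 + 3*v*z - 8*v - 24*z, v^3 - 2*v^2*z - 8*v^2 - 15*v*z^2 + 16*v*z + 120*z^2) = v^2 + 3*v*z - 8*v - 24*z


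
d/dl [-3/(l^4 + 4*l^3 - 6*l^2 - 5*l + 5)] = 3*(4*l^3 + 12*l^2 - 12*l - 5)/(l^4 + 4*l^3 - 6*l^2 - 5*l + 5)^2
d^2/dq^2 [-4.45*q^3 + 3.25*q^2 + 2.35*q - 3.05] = 6.5 - 26.7*q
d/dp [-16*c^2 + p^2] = 2*p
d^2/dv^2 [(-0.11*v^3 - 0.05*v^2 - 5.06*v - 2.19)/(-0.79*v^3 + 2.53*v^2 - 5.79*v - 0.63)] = (2.22044604925031e-16*v^7 + 0.502123999999999*v^6 + 15.92877*v^5 - 46.3083780000001*v^4 - 42.704792*v^3 + 116.876808*v^2 - 150.370938*v + 116.941806)/(0.493039*v^9 - 4.736919*v^8 + 26.01075*v^7 - 84.449566*v^6 + 183.080664*v^5 - 225.06012*v^4 + 139.673106*v^3 + 60.348078*v^2 + 6.894153*v + 0.250047)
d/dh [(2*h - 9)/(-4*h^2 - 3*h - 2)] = (8*h^2 - 72*h - 31)/(16*h^4 + 24*h^3 + 25*h^2 + 12*h + 4)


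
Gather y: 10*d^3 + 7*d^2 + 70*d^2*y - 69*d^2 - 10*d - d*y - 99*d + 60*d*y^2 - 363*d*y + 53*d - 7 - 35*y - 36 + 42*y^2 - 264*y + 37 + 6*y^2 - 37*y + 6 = 10*d^3 - 62*d^2 - 56*d + y^2*(60*d + 48) + y*(70*d^2 - 364*d - 336)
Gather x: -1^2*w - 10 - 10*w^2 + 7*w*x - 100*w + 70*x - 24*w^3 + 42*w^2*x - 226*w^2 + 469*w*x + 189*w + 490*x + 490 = -24*w^3 - 236*w^2 + 88*w + x*(42*w^2 + 476*w + 560) + 480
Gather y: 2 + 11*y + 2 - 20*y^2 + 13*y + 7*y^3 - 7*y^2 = 7*y^3 - 27*y^2 + 24*y + 4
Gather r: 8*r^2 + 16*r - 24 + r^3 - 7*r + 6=r^3 + 8*r^2 + 9*r - 18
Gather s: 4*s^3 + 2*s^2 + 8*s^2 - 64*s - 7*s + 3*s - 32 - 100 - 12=4*s^3 + 10*s^2 - 68*s - 144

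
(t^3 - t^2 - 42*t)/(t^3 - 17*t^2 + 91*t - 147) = t*(t + 6)/(t^2 - 10*t + 21)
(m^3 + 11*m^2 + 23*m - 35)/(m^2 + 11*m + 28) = (m^2 + 4*m - 5)/(m + 4)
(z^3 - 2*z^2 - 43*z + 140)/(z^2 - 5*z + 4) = (z^2 + 2*z - 35)/(z - 1)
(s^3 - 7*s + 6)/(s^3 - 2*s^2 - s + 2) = (s + 3)/(s + 1)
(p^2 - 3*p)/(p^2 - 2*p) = (p - 3)/(p - 2)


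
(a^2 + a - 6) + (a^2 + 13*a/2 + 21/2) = 2*a^2 + 15*a/2 + 9/2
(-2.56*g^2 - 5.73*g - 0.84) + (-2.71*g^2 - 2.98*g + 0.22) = -5.27*g^2 - 8.71*g - 0.62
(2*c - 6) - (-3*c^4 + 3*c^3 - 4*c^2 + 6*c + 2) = 3*c^4 - 3*c^3 + 4*c^2 - 4*c - 8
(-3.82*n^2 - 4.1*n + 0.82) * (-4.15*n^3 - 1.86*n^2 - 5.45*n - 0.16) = 15.853*n^5 + 24.1202*n^4 + 25.042*n^3 + 21.431*n^2 - 3.813*n - 0.1312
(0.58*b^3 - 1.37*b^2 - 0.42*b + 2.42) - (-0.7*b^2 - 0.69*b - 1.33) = 0.58*b^3 - 0.67*b^2 + 0.27*b + 3.75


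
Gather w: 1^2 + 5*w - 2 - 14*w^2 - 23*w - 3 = -14*w^2 - 18*w - 4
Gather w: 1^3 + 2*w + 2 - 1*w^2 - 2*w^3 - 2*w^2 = -2*w^3 - 3*w^2 + 2*w + 3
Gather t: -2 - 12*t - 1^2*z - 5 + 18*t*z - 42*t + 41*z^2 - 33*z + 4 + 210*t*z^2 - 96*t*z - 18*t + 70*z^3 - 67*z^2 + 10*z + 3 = t*(210*z^2 - 78*z - 72) + 70*z^3 - 26*z^2 - 24*z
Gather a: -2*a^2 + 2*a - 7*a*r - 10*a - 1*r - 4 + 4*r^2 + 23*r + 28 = -2*a^2 + a*(-7*r - 8) + 4*r^2 + 22*r + 24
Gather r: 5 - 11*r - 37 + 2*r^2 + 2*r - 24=2*r^2 - 9*r - 56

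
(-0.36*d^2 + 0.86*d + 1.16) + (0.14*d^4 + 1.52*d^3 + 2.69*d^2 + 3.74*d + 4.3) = 0.14*d^4 + 1.52*d^3 + 2.33*d^2 + 4.6*d + 5.46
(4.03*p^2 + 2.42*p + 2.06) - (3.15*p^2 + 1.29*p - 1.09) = 0.88*p^2 + 1.13*p + 3.15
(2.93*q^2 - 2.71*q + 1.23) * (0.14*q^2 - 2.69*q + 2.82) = 0.4102*q^4 - 8.2611*q^3 + 15.7247*q^2 - 10.9509*q + 3.4686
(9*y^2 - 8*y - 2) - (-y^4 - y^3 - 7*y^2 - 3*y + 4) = y^4 + y^3 + 16*y^2 - 5*y - 6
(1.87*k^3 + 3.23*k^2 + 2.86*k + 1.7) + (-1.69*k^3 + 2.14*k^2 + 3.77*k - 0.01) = 0.18*k^3 + 5.37*k^2 + 6.63*k + 1.69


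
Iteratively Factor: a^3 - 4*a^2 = (a)*(a^2 - 4*a) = a*(a - 4)*(a)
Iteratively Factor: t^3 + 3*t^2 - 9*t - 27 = (t + 3)*(t^2 - 9) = (t - 3)*(t + 3)*(t + 3)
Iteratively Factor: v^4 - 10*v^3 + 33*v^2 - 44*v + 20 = (v - 2)*(v^3 - 8*v^2 + 17*v - 10) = (v - 2)^2*(v^2 - 6*v + 5) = (v - 2)^2*(v - 1)*(v - 5)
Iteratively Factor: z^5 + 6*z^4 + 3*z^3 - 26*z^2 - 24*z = (z + 1)*(z^4 + 5*z^3 - 2*z^2 - 24*z) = (z - 2)*(z + 1)*(z^3 + 7*z^2 + 12*z) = (z - 2)*(z + 1)*(z + 4)*(z^2 + 3*z) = z*(z - 2)*(z + 1)*(z + 4)*(z + 3)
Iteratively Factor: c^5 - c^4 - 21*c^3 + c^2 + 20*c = (c - 1)*(c^4 - 21*c^2 - 20*c) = (c - 1)*(c + 1)*(c^3 - c^2 - 20*c) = (c - 1)*(c + 1)*(c + 4)*(c^2 - 5*c) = (c - 5)*(c - 1)*(c + 1)*(c + 4)*(c)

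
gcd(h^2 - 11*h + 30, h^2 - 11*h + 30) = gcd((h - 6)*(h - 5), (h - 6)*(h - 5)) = h^2 - 11*h + 30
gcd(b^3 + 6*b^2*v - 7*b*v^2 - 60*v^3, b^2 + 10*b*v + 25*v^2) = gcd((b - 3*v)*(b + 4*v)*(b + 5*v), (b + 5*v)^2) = b + 5*v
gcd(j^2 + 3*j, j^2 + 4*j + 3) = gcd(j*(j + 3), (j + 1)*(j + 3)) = j + 3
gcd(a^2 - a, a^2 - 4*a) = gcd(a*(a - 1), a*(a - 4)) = a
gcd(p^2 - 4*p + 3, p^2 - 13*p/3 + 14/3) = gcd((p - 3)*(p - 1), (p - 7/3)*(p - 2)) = 1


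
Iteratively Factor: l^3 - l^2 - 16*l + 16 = (l - 4)*(l^2 + 3*l - 4) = (l - 4)*(l - 1)*(l + 4)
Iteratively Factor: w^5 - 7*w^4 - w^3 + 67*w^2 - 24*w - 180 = (w - 3)*(w^4 - 4*w^3 - 13*w^2 + 28*w + 60) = (w - 3)*(w + 2)*(w^3 - 6*w^2 - w + 30) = (w - 3)^2*(w + 2)*(w^2 - 3*w - 10) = (w - 5)*(w - 3)^2*(w + 2)*(w + 2)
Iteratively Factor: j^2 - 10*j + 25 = (j - 5)*(j - 5)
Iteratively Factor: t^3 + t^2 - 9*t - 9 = (t + 1)*(t^2 - 9) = (t - 3)*(t + 1)*(t + 3)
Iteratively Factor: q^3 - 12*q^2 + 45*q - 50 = (q - 5)*(q^2 - 7*q + 10) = (q - 5)*(q - 2)*(q - 5)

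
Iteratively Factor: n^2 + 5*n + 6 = (n + 2)*(n + 3)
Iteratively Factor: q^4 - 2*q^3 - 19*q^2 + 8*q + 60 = (q - 5)*(q^3 + 3*q^2 - 4*q - 12) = (q - 5)*(q + 2)*(q^2 + q - 6) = (q - 5)*(q + 2)*(q + 3)*(q - 2)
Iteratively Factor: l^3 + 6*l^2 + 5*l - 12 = (l + 4)*(l^2 + 2*l - 3) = (l - 1)*(l + 4)*(l + 3)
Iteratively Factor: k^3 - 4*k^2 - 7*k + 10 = (k + 2)*(k^2 - 6*k + 5) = (k - 1)*(k + 2)*(k - 5)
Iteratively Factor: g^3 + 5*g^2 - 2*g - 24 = (g + 4)*(g^2 + g - 6) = (g + 3)*(g + 4)*(g - 2)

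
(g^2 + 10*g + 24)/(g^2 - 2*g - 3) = (g^2 + 10*g + 24)/(g^2 - 2*g - 3)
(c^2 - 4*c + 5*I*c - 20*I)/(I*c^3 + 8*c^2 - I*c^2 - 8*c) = (c^2 - 4*c + 5*I*c - 20*I)/(c*(I*c^2 + 8*c - I*c - 8))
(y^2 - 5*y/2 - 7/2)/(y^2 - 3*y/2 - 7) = (y + 1)/(y + 2)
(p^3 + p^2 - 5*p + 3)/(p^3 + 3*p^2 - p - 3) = (p - 1)/(p + 1)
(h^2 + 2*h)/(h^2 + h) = (h + 2)/(h + 1)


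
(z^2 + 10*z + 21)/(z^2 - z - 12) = (z + 7)/(z - 4)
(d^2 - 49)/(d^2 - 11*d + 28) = (d + 7)/(d - 4)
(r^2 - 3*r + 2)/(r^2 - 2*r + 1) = (r - 2)/(r - 1)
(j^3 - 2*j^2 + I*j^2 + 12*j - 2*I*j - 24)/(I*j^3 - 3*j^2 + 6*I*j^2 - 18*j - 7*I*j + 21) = (-I*j^3 + j^2*(1 + 2*I) + j*(-2 - 12*I) + 24*I)/(j^3 + j^2*(6 + 3*I) + j*(-7 + 18*I) - 21*I)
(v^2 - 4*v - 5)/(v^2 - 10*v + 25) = (v + 1)/(v - 5)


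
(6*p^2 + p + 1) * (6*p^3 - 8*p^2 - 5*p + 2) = 36*p^5 - 42*p^4 - 32*p^3 - p^2 - 3*p + 2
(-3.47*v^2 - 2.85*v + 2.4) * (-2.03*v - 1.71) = 7.0441*v^3 + 11.7192*v^2 + 0.00150000000000095*v - 4.104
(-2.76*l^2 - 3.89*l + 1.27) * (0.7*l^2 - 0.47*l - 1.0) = -1.932*l^4 - 1.4258*l^3 + 5.4773*l^2 + 3.2931*l - 1.27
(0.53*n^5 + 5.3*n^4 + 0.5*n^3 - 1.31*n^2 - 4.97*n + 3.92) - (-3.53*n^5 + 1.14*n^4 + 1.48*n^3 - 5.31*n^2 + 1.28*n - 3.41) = 4.06*n^5 + 4.16*n^4 - 0.98*n^3 + 4.0*n^2 - 6.25*n + 7.33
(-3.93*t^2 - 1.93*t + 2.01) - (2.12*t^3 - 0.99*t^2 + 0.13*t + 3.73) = -2.12*t^3 - 2.94*t^2 - 2.06*t - 1.72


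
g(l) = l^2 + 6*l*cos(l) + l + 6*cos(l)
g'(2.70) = -8.51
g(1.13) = 7.86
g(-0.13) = 5.06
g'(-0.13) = 7.37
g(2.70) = -10.08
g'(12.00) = 71.92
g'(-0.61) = 6.04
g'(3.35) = 7.23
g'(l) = -6*l*sin(l) + 2*l - 6*sin(l) + 6*cos(l) + 1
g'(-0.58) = 6.24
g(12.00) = 221.82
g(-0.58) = 1.86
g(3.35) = -10.96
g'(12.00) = 71.92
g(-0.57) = 1.93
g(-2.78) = 14.94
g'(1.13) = -5.74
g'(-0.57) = 6.30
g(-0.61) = 1.68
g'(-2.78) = -13.95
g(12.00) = 221.82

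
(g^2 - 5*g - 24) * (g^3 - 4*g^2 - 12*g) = g^5 - 9*g^4 - 16*g^3 + 156*g^2 + 288*g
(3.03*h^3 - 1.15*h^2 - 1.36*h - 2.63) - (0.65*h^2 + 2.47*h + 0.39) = 3.03*h^3 - 1.8*h^2 - 3.83*h - 3.02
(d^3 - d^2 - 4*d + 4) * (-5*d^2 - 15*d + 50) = -5*d^5 - 10*d^4 + 85*d^3 - 10*d^2 - 260*d + 200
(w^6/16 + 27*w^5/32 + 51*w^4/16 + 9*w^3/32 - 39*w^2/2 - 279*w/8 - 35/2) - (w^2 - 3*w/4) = w^6/16 + 27*w^5/32 + 51*w^4/16 + 9*w^3/32 - 41*w^2/2 - 273*w/8 - 35/2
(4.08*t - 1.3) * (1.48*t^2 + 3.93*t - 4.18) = 6.0384*t^3 + 14.1104*t^2 - 22.1634*t + 5.434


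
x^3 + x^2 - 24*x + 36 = (x - 3)*(x - 2)*(x + 6)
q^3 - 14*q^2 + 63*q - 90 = (q - 6)*(q - 5)*(q - 3)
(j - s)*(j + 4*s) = j^2 + 3*j*s - 4*s^2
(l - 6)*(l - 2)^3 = l^4 - 12*l^3 + 48*l^2 - 80*l + 48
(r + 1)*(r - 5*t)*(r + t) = r^3 - 4*r^2*t + r^2 - 5*r*t^2 - 4*r*t - 5*t^2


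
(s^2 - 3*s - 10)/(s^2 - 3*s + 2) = (s^2 - 3*s - 10)/(s^2 - 3*s + 2)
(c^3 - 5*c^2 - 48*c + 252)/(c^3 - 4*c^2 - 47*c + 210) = (c - 6)/(c - 5)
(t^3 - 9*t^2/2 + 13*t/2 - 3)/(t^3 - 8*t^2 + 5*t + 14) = (2*t^2 - 5*t + 3)/(2*(t^2 - 6*t - 7))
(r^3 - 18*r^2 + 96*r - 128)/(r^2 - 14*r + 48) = (r^2 - 10*r + 16)/(r - 6)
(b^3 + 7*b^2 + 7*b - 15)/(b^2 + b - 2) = (b^2 + 8*b + 15)/(b + 2)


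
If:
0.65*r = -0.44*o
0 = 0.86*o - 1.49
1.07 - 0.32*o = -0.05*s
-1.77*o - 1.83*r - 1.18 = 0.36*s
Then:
No Solution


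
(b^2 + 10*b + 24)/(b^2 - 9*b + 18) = (b^2 + 10*b + 24)/(b^2 - 9*b + 18)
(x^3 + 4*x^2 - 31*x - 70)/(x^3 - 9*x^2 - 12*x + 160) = (x^2 + 9*x + 14)/(x^2 - 4*x - 32)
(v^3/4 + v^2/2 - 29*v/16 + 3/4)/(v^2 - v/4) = (v^3 + 2*v^2 - 29*v/4 + 3)/(v*(4*v - 1))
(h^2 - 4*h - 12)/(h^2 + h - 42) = (h + 2)/(h + 7)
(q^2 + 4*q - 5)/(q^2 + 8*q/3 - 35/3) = 3*(q - 1)/(3*q - 7)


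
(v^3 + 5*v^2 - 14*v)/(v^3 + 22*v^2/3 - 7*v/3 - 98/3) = 3*v/(3*v + 7)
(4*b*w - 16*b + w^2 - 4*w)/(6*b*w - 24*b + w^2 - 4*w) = (4*b + w)/(6*b + w)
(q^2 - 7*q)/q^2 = (q - 7)/q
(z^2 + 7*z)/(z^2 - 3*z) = (z + 7)/(z - 3)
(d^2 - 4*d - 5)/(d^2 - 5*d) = (d + 1)/d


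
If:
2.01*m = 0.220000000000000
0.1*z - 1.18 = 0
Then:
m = 0.11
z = 11.80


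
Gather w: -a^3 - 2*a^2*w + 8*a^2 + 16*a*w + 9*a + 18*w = -a^3 + 8*a^2 + 9*a + w*(-2*a^2 + 16*a + 18)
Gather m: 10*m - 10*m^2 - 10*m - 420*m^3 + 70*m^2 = -420*m^3 + 60*m^2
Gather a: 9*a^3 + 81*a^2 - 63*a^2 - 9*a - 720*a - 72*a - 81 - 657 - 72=9*a^3 + 18*a^2 - 801*a - 810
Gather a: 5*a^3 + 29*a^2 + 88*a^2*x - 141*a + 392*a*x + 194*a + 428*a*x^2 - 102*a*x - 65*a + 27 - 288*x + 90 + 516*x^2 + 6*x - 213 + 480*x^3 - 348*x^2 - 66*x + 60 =5*a^3 + a^2*(88*x + 29) + a*(428*x^2 + 290*x - 12) + 480*x^3 + 168*x^2 - 348*x - 36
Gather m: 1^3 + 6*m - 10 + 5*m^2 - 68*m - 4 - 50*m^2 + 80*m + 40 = -45*m^2 + 18*m + 27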